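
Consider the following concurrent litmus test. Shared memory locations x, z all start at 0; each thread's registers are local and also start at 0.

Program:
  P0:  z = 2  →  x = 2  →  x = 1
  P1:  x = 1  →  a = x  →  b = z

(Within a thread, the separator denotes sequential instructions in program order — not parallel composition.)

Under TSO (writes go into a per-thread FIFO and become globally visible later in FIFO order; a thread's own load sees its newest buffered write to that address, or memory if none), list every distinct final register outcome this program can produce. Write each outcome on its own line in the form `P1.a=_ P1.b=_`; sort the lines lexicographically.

outcome vector order: (P1.a,P1.b)
|TSO outcomes| = 3

P1.a=1 P1.b=0
P1.a=1 P1.b=2
P1.a=2 P1.b=2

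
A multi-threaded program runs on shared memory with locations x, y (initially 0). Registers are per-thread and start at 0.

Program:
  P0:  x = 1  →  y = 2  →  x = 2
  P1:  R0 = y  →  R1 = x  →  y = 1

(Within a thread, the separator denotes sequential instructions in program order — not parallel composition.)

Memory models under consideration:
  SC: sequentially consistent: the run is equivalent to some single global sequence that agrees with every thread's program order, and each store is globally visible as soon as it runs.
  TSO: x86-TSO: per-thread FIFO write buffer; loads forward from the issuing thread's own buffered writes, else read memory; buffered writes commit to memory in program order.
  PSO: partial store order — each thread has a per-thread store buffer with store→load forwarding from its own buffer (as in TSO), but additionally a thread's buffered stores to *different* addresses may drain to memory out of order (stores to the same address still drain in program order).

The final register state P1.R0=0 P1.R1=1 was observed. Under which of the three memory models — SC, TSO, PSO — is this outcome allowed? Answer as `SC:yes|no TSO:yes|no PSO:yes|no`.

outcome vector order: (P1.R0,P1.R1)
SC: 5 outcomes — {0/0; 0/1; 0/2; 2/1; 2/2}
TSO: 5 outcomes — {0/0; 0/1; 0/2; 2/1; 2/2}
PSO: 6 outcomes — {0/0; 0/1; 0/2; 2/0; 2/1; 2/2}
target 0/1 ∈ {SC,TSO,PSO}

SC:yes TSO:yes PSO:yes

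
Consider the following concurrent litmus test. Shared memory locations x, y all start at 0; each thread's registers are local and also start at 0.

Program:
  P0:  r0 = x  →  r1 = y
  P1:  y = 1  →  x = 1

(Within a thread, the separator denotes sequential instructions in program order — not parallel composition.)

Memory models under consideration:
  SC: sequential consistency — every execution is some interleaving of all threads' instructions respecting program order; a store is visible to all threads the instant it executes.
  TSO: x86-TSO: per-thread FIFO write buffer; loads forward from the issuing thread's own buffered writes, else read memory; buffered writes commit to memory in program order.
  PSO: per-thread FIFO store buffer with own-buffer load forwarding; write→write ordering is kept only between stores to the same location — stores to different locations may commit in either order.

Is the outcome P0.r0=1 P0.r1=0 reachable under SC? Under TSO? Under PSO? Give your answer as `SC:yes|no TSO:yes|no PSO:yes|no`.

SC:no TSO:no PSO:yes

outcome vector order: (P0.r0,P0.r1)
SC: 3 outcomes — {00; 01; 11}
TSO: 3 outcomes — {00; 01; 11}
PSO: 4 outcomes — {00; 01; 10; 11}
target 10 ∈ {PSO}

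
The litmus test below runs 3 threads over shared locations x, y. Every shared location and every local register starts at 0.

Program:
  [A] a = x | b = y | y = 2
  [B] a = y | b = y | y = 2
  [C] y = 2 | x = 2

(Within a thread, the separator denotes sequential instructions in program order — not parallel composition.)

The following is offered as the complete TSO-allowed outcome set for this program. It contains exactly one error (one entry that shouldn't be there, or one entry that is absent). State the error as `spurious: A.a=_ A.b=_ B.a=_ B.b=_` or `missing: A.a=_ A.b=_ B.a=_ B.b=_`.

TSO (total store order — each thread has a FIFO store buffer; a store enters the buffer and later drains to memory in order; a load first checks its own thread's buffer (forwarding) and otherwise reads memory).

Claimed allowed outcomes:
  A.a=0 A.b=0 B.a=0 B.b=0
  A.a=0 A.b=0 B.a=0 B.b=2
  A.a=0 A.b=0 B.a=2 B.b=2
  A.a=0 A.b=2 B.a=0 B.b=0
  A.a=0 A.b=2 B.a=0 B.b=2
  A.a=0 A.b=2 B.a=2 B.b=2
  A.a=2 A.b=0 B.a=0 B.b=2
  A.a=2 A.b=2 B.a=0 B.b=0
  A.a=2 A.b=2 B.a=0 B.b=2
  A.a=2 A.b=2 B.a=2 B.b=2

outcome vector order: (A.a,A.b,B.a,B.b)
TSO: 9 outcomes — {0/0/0/0 0/0/0/2 0/0/2/2 0/2/0/0 0/2/0/2 0/2/2/2 2/2/0/0 2/2/0/2 2/2/2/2}
claimed∖TSO = {2/0/0/2}

spurious: A.a=2 A.b=0 B.a=0 B.b=2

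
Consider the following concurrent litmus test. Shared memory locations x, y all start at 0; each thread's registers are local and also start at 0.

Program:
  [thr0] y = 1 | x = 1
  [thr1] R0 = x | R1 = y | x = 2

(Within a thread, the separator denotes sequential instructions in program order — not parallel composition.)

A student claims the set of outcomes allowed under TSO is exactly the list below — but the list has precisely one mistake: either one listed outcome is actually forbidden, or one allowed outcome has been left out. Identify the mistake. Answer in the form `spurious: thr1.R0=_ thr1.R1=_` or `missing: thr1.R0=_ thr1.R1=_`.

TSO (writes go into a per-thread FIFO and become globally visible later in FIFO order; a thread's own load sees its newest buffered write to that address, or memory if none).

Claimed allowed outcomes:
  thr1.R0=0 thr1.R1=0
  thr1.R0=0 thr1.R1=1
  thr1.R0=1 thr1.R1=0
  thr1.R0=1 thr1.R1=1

spurious: thr1.R0=1 thr1.R1=0

outcome vector order: (thr1.R0,thr1.R1)
TSO: 3 outcomes — {<0 0> <0 1> <1 1>}
claimed∖TSO = {<1 0>}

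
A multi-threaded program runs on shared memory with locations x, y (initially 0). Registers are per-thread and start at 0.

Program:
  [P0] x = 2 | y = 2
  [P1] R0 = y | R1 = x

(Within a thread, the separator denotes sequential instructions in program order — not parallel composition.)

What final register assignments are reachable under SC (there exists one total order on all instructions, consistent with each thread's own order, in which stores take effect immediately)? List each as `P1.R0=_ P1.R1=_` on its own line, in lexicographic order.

P1.R0=0 P1.R1=0
P1.R0=0 P1.R1=2
P1.R0=2 P1.R1=2

outcome vector order: (P1.R0,P1.R1)
|SC outcomes| = 3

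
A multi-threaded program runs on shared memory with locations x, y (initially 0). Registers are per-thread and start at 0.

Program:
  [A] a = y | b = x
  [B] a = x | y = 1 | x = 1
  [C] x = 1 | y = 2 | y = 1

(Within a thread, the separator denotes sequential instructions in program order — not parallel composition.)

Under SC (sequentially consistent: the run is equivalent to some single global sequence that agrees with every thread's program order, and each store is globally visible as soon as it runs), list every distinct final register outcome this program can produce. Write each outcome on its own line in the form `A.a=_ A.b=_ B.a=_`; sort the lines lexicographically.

outcome vector order: (A.a,A.b,B.a)
|SC outcomes| = 9

A.a=0 A.b=0 B.a=0
A.a=0 A.b=0 B.a=1
A.a=0 A.b=1 B.a=0
A.a=0 A.b=1 B.a=1
A.a=1 A.b=0 B.a=0
A.a=1 A.b=1 B.a=0
A.a=1 A.b=1 B.a=1
A.a=2 A.b=1 B.a=0
A.a=2 A.b=1 B.a=1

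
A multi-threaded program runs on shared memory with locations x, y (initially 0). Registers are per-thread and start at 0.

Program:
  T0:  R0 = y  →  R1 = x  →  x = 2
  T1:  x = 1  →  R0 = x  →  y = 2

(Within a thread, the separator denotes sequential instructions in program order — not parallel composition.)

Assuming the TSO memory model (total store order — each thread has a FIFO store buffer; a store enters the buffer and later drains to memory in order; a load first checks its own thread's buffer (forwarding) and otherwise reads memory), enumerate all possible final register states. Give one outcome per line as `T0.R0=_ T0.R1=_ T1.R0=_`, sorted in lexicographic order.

outcome vector order: (T0.R0,T0.R1,T1.R0)
|TSO outcomes| = 5

T0.R0=0 T0.R1=0 T1.R0=1
T0.R0=0 T0.R1=0 T1.R0=2
T0.R0=0 T0.R1=1 T1.R0=1
T0.R0=0 T0.R1=1 T1.R0=2
T0.R0=2 T0.R1=1 T1.R0=1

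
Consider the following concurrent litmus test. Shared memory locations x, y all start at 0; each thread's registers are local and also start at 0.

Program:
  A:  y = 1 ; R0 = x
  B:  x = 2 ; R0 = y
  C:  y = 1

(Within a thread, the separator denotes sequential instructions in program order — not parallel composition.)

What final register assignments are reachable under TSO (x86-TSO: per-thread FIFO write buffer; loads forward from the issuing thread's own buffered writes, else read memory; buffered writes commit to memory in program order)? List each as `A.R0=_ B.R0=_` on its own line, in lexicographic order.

outcome vector order: (A.R0,B.R0)
|TSO outcomes| = 4

A.R0=0 B.R0=0
A.R0=0 B.R0=1
A.R0=2 B.R0=0
A.R0=2 B.R0=1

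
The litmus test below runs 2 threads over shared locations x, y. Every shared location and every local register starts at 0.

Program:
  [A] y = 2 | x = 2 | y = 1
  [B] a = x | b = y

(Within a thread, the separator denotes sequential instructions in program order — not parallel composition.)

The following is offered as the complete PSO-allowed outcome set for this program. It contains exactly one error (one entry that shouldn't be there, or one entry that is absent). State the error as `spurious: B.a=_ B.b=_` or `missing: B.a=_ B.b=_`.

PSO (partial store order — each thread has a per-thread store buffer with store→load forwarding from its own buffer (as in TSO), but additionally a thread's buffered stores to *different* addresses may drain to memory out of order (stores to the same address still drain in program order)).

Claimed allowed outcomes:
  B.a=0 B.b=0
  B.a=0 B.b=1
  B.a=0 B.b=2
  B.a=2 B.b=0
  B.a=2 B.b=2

outcome vector order: (B.a,B.b)
PSO: 6 outcomes — {0/0, 0/1, 0/2, 2/0, 2/1, 2/2}
PSO∖claimed = {2/1}

missing: B.a=2 B.b=1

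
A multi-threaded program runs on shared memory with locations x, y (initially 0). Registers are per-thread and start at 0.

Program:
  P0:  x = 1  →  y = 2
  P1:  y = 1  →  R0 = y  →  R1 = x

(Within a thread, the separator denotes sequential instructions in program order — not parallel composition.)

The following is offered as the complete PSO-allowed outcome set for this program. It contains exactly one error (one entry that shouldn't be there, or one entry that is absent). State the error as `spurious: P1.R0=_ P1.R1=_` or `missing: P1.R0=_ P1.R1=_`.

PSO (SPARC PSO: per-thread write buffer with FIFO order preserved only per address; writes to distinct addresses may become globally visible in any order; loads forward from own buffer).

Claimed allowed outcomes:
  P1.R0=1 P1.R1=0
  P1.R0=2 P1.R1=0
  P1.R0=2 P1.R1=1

missing: P1.R0=1 P1.R1=1

outcome vector order: (P1.R0,P1.R1)
under PSO → <1 0>; <1 1>; <2 0>; <2 1>
PSO∖claimed = {<1 1>}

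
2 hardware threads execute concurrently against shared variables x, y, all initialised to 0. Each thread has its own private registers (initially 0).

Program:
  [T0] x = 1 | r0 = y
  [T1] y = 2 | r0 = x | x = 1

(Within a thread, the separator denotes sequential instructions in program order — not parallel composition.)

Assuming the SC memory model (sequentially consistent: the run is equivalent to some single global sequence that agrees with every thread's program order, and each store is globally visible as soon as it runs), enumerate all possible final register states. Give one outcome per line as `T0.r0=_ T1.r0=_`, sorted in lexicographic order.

T0.r0=0 T1.r0=1
T0.r0=2 T1.r0=0
T0.r0=2 T1.r0=1

outcome vector order: (T0.r0,T1.r0)
|SC outcomes| = 3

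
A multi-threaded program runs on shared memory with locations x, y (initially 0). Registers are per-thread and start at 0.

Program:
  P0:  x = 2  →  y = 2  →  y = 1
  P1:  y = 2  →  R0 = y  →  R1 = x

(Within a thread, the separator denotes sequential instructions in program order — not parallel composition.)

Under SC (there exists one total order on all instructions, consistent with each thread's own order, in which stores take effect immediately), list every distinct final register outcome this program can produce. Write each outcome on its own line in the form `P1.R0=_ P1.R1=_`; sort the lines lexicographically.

outcome vector order: (P1.R0,P1.R1)
|SC outcomes| = 3

P1.R0=1 P1.R1=2
P1.R0=2 P1.R1=0
P1.R0=2 P1.R1=2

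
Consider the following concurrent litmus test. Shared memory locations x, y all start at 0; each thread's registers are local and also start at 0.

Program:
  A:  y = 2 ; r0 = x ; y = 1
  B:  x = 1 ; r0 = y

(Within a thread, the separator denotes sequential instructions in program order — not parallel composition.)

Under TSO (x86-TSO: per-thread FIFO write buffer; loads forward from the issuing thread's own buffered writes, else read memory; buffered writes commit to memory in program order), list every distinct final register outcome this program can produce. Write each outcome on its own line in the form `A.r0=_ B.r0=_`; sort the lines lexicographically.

A.r0=0 B.r0=0
A.r0=0 B.r0=1
A.r0=0 B.r0=2
A.r0=1 B.r0=0
A.r0=1 B.r0=1
A.r0=1 B.r0=2

outcome vector order: (A.r0,B.r0)
|TSO outcomes| = 6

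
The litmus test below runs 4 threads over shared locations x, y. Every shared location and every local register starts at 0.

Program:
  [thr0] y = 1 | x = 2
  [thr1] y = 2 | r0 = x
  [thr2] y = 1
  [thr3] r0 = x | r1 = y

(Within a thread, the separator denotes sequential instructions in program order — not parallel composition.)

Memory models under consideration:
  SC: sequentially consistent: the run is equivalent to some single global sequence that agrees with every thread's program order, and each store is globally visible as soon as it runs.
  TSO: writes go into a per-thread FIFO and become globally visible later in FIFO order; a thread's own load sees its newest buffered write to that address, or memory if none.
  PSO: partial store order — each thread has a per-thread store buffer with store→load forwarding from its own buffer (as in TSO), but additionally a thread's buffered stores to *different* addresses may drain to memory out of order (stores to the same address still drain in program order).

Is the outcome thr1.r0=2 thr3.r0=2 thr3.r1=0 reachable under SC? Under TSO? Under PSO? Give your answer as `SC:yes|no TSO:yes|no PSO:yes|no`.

SC:no TSO:no PSO:yes

outcome vector order: (thr1.r0,thr3.r0,thr3.r1)
SC (10): 0/0/0, 0/0/1, 0/0/2, 0/2/1, 0/2/2, 2/0/0, 2/0/1, 2/0/2, 2/2/1, 2/2/2
TSO (10): 0/0/0, 0/0/1, 0/0/2, 0/2/1, 0/2/2, 2/0/0, 2/0/1, 2/0/2, 2/2/1, 2/2/2
PSO (12): 0/0/0, 0/0/1, 0/0/2, 0/2/0, 0/2/1, 0/2/2, 2/0/0, 2/0/1, 2/0/2, 2/2/0, 2/2/1, 2/2/2
target 2/2/0 ∈ {PSO}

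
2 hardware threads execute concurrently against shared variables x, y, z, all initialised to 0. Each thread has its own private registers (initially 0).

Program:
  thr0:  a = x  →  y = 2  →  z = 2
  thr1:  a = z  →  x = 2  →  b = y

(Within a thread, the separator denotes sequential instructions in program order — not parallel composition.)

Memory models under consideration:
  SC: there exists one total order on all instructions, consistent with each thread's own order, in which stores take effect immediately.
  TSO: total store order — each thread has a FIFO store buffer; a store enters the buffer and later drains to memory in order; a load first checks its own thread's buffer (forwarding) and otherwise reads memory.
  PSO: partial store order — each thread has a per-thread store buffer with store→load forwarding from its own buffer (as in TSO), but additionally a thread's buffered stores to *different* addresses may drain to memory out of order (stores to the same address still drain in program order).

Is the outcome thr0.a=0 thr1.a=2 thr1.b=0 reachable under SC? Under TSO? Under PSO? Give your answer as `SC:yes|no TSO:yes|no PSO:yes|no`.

SC:no TSO:no PSO:yes

outcome vector order: (thr0.a,thr1.a,thr1.b)
[SC] allowed = {<0 0 0>; <0 0 2>; <0 2 2>; <2 0 0>; <2 0 2>}
[TSO] allowed = {<0 0 0>; <0 0 2>; <0 2 2>; <2 0 0>; <2 0 2>}
[PSO] allowed = {<0 0 0>; <0 0 2>; <0 2 0>; <0 2 2>; <2 0 0>; <2 0 2>}
target <0 2 0> ∈ {PSO}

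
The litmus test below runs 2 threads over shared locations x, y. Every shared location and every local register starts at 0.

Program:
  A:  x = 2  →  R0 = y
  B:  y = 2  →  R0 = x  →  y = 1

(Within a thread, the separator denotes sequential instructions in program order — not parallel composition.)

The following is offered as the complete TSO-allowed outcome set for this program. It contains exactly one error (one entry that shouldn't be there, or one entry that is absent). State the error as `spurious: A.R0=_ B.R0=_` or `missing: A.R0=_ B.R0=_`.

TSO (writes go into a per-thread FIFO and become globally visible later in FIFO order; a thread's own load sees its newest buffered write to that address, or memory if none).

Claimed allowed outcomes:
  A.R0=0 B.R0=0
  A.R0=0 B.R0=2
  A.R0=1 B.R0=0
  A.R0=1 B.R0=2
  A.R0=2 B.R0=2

missing: A.R0=2 B.R0=0

outcome vector order: (A.R0,B.R0)
TSO (6): <0 0> <0 2> <1 0> <1 2> <2 0> <2 2>
TSO∖claimed = {<2 0>}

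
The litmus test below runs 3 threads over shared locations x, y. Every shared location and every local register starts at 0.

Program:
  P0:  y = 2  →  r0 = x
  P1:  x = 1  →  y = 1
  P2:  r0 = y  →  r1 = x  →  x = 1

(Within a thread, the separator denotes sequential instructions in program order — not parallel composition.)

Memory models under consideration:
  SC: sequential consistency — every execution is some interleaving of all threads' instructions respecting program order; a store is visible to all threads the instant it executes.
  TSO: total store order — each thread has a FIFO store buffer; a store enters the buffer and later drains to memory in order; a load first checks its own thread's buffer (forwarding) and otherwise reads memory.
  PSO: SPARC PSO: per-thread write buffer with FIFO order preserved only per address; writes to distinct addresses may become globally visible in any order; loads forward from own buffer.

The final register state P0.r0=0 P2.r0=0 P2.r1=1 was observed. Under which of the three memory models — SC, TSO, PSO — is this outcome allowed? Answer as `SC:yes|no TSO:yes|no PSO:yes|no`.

SC:yes TSO:yes PSO:yes

outcome vector order: (P0.r0,P2.r0,P2.r1)
SC: 10 outcomes — {0/0/0, 0/0/1, 0/1/1, 0/2/0, 0/2/1, 1/0/0, 1/0/1, 1/1/1, 1/2/0, 1/2/1}
TSO: 10 outcomes — {0/0/0, 0/0/1, 0/1/1, 0/2/0, 0/2/1, 1/0/0, 1/0/1, 1/1/1, 1/2/0, 1/2/1}
PSO: 12 outcomes — {0/0/0, 0/0/1, 0/1/0, 0/1/1, 0/2/0, 0/2/1, 1/0/0, 1/0/1, 1/1/0, 1/1/1, 1/2/0, 1/2/1}
target 0/0/1 ∈ {SC,TSO,PSO}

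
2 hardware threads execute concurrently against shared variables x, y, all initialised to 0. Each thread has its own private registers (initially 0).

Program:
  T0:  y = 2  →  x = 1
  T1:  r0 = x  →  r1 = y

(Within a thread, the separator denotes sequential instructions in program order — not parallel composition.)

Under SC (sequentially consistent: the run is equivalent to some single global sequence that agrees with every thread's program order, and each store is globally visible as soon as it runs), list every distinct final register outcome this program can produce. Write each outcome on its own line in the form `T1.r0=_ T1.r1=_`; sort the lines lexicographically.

outcome vector order: (T1.r0,T1.r1)
|SC outcomes| = 3

T1.r0=0 T1.r1=0
T1.r0=0 T1.r1=2
T1.r0=1 T1.r1=2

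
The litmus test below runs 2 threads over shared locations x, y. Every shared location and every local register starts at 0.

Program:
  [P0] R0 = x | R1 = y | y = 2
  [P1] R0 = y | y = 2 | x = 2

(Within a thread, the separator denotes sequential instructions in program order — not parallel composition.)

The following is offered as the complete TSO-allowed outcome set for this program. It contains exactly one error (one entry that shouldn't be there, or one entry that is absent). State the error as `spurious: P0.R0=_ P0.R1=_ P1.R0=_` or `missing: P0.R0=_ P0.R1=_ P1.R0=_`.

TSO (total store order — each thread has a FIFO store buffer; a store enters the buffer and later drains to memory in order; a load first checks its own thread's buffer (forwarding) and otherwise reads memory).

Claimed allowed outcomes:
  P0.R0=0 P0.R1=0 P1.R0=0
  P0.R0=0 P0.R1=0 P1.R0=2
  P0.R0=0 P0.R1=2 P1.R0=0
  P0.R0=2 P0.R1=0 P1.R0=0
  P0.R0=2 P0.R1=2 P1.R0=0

outcome vector order: (P0.R0,P0.R1,P1.R0)
TSO (4): 000 002 020 220
claimed∖TSO = {200}

spurious: P0.R0=2 P0.R1=0 P1.R0=0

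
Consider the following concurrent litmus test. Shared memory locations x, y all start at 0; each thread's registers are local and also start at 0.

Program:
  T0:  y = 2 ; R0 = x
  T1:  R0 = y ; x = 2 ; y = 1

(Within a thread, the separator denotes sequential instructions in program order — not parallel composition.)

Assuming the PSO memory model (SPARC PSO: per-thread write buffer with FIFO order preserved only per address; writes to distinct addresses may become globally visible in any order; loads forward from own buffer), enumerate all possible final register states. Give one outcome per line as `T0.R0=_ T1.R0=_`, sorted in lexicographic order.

T0.R0=0 T1.R0=0
T0.R0=0 T1.R0=2
T0.R0=2 T1.R0=0
T0.R0=2 T1.R0=2

outcome vector order: (T0.R0,T1.R0)
|PSO outcomes| = 4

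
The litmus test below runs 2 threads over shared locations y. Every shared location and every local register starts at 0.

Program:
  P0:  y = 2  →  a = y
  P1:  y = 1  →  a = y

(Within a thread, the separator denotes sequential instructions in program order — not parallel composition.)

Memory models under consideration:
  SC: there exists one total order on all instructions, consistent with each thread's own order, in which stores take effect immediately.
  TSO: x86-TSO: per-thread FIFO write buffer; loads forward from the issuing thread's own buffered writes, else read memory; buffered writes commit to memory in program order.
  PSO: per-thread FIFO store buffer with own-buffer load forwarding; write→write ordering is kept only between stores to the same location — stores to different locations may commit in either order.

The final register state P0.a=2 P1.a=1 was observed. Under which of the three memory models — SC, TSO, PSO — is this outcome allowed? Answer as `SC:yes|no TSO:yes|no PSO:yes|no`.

SC:yes TSO:yes PSO:yes

outcome vector order: (P0.a,P1.a)
under SC → (1,1) (2,1) (2,2)
under TSO → (1,1) (2,1) (2,2)
under PSO → (1,1) (2,1) (2,2)
target (2,1) ∈ {SC,TSO,PSO}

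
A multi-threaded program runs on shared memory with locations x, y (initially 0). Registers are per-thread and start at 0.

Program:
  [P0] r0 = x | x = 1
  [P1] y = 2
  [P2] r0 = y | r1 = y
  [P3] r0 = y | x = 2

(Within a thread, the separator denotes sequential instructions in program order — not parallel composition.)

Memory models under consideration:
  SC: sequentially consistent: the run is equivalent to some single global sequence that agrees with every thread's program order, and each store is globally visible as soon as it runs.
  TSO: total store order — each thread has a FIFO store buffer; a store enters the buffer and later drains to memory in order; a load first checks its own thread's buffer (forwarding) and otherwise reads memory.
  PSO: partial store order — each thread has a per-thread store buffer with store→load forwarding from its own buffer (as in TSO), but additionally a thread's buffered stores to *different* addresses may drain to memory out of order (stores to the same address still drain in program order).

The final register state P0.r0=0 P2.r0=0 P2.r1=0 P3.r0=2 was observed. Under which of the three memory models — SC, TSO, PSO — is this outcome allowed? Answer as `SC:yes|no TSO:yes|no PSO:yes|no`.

SC:yes TSO:yes PSO:yes

outcome vector order: (P0.r0,P2.r0,P2.r1,P3.r0)
SC (12): (0,0,0,0), (0,0,0,2), (0,0,2,0), (0,0,2,2), (0,2,2,0), (0,2,2,2), (2,0,0,0), (2,0,0,2), (2,0,2,0), (2,0,2,2), (2,2,2,0), (2,2,2,2)
TSO (12): (0,0,0,0), (0,0,0,2), (0,0,2,0), (0,0,2,2), (0,2,2,0), (0,2,2,2), (2,0,0,0), (2,0,0,2), (2,0,2,0), (2,0,2,2), (2,2,2,0), (2,2,2,2)
PSO (12): (0,0,0,0), (0,0,0,2), (0,0,2,0), (0,0,2,2), (0,2,2,0), (0,2,2,2), (2,0,0,0), (2,0,0,2), (2,0,2,0), (2,0,2,2), (2,2,2,0), (2,2,2,2)
target (0,0,0,2) ∈ {SC,TSO,PSO}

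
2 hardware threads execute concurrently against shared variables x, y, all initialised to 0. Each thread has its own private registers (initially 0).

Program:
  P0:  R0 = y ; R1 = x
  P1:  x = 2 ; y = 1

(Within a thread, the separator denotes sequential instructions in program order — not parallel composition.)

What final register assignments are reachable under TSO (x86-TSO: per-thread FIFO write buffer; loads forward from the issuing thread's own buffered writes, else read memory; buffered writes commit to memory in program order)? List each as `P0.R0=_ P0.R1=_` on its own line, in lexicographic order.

P0.R0=0 P0.R1=0
P0.R0=0 P0.R1=2
P0.R0=1 P0.R1=2

outcome vector order: (P0.R0,P0.R1)
|TSO outcomes| = 3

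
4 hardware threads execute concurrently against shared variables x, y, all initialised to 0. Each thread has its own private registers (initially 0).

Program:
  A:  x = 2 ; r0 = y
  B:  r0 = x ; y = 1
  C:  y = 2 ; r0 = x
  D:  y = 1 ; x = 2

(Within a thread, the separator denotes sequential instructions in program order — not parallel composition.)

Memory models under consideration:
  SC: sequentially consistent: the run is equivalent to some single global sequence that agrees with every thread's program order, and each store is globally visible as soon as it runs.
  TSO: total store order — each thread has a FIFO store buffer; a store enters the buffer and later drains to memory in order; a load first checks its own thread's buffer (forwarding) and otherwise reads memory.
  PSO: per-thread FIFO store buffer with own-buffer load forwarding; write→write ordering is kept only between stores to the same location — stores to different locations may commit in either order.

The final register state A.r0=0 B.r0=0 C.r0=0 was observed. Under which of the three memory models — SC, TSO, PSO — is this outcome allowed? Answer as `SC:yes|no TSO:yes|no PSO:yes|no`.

SC:no TSO:yes PSO:yes

outcome vector order: (A.r0,B.r0,C.r0)
[SC] allowed = {0/0/2; 0/2/2; 1/0/0; 1/0/2; 1/2/0; 1/2/2; 2/0/0; 2/0/2; 2/2/0; 2/2/2}
[TSO] allowed = {0/0/0; 0/0/2; 0/2/0; 0/2/2; 1/0/0; 1/0/2; 1/2/0; 1/2/2; 2/0/0; 2/0/2; 2/2/0; 2/2/2}
[PSO] allowed = {0/0/0; 0/0/2; 0/2/0; 0/2/2; 1/0/0; 1/0/2; 1/2/0; 1/2/2; 2/0/0; 2/0/2; 2/2/0; 2/2/2}
target 0/0/0 ∈ {TSO,PSO}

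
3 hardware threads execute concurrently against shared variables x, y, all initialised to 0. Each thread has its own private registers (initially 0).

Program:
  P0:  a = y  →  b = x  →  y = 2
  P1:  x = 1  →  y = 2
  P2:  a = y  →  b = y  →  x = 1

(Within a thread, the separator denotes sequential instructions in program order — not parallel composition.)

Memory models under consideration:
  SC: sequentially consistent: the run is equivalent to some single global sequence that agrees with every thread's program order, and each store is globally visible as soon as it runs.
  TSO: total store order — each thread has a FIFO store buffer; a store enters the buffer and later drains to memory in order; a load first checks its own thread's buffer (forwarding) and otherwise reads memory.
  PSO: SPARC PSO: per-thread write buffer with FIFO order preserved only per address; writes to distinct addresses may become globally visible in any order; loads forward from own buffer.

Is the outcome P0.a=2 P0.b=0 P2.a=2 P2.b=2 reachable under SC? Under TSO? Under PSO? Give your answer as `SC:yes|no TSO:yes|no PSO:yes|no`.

SC:no TSO:no PSO:yes

outcome vector order: (P0.a,P0.b,P2.a,P2.b)
SC: 9 outcomes — {<0 0 0 0>; <0 0 0 2>; <0 0 2 2>; <0 1 0 0>; <0 1 0 2>; <0 1 2 2>; <2 1 0 0>; <2 1 0 2>; <2 1 2 2>}
TSO: 9 outcomes — {<0 0 0 0>; <0 0 0 2>; <0 0 2 2>; <0 1 0 0>; <0 1 0 2>; <0 1 2 2>; <2 1 0 0>; <2 1 0 2>; <2 1 2 2>}
PSO: 12 outcomes — {<0 0 0 0>; <0 0 0 2>; <0 0 2 2>; <0 1 0 0>; <0 1 0 2>; <0 1 2 2>; <2 0 0 0>; <2 0 0 2>; <2 0 2 2>; <2 1 0 0>; <2 1 0 2>; <2 1 2 2>}
target <2 0 2 2> ∈ {PSO}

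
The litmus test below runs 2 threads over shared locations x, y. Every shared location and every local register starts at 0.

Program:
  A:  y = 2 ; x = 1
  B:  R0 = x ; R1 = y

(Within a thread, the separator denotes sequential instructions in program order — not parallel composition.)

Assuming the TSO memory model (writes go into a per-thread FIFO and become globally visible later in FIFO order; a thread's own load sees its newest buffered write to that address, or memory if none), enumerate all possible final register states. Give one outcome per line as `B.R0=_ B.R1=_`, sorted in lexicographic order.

B.R0=0 B.R1=0
B.R0=0 B.R1=2
B.R0=1 B.R1=2

outcome vector order: (B.R0,B.R1)
|TSO outcomes| = 3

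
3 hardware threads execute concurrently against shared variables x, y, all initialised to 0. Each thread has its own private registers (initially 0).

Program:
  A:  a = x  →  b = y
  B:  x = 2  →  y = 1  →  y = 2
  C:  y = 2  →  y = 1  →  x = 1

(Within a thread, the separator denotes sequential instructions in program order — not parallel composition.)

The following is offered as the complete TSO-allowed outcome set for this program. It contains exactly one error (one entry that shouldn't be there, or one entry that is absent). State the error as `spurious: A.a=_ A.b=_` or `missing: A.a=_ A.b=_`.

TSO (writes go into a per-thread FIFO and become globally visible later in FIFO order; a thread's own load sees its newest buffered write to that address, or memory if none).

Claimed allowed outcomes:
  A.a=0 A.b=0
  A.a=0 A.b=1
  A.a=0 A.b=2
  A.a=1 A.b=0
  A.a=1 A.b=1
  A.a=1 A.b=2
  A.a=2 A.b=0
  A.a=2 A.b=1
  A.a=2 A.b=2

outcome vector order: (A.a,A.b)
TSO (8): 0/0; 0/1; 0/2; 1/1; 1/2; 2/0; 2/1; 2/2
claimed∖TSO = {1/0}

spurious: A.a=1 A.b=0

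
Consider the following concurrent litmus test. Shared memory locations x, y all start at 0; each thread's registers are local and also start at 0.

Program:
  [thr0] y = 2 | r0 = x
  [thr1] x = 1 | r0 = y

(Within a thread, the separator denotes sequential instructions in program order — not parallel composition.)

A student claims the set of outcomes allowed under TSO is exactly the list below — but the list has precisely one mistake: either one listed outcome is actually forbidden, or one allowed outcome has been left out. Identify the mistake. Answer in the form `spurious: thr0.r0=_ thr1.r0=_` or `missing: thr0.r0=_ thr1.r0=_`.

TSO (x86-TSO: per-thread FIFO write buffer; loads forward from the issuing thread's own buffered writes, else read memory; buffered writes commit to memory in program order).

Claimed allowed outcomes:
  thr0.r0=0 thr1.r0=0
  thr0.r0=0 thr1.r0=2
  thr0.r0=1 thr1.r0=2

missing: thr0.r0=1 thr1.r0=0

outcome vector order: (thr0.r0,thr1.r0)
under TSO → <0 0>; <0 2>; <1 0>; <1 2>
TSO∖claimed = {<1 0>}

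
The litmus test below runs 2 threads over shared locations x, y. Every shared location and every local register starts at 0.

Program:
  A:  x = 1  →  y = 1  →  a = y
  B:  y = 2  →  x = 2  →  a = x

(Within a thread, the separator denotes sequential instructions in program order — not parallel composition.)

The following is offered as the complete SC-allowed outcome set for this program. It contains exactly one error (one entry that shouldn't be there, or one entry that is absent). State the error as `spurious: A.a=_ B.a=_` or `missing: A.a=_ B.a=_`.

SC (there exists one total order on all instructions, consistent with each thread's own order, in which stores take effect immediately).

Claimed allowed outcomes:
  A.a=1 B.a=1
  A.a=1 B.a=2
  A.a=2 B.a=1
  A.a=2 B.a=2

spurious: A.a=2 B.a=1

outcome vector order: (A.a,B.a)
under SC → 1/1 1/2 2/2
claimed∖SC = {2/1}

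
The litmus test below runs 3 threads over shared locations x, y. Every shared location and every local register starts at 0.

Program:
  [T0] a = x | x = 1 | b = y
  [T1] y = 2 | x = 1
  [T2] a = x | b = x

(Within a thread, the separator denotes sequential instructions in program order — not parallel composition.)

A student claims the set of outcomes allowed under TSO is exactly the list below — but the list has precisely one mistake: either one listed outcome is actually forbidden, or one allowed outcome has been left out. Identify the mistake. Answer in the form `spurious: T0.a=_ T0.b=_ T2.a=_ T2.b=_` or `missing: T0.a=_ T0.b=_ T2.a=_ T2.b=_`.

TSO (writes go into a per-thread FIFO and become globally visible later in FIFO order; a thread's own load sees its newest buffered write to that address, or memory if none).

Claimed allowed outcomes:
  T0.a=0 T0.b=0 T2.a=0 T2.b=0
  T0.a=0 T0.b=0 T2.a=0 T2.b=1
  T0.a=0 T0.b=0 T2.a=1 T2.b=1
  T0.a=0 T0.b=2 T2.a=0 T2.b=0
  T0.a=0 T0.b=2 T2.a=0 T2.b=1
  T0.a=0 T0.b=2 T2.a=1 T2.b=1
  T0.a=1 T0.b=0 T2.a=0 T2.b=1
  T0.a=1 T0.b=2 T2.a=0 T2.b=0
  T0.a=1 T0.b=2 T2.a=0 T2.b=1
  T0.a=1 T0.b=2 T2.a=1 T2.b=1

spurious: T0.a=1 T0.b=0 T2.a=0 T2.b=1

outcome vector order: (T0.a,T0.b,T2.a,T2.b)
TSO (9): 0/0/0/0, 0/0/0/1, 0/0/1/1, 0/2/0/0, 0/2/0/1, 0/2/1/1, 1/2/0/0, 1/2/0/1, 1/2/1/1
claimed∖TSO = {1/0/0/1}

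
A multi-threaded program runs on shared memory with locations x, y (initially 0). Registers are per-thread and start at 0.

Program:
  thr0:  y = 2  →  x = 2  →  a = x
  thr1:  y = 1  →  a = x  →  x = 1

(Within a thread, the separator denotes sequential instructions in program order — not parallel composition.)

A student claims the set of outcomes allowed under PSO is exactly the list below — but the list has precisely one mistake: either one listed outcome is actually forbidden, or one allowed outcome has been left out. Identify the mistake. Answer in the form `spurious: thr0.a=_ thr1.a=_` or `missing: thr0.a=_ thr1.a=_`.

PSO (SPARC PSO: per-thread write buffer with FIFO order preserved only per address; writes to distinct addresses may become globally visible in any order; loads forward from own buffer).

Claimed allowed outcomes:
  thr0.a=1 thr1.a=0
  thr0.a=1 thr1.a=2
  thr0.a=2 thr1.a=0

missing: thr0.a=2 thr1.a=2

outcome vector order: (thr0.a,thr1.a)
PSO (4): 10 12 20 22
PSO∖claimed = {22}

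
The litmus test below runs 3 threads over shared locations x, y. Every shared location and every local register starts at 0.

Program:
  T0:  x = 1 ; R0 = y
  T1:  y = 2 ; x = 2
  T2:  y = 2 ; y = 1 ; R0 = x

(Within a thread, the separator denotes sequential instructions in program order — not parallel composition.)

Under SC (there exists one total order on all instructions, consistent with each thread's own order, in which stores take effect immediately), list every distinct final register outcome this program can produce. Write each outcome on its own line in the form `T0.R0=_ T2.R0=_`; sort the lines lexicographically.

T0.R0=0 T2.R0=1
T0.R0=0 T2.R0=2
T0.R0=1 T2.R0=0
T0.R0=1 T2.R0=1
T0.R0=1 T2.R0=2
T0.R0=2 T2.R0=0
T0.R0=2 T2.R0=1
T0.R0=2 T2.R0=2

outcome vector order: (T0.R0,T2.R0)
|SC outcomes| = 8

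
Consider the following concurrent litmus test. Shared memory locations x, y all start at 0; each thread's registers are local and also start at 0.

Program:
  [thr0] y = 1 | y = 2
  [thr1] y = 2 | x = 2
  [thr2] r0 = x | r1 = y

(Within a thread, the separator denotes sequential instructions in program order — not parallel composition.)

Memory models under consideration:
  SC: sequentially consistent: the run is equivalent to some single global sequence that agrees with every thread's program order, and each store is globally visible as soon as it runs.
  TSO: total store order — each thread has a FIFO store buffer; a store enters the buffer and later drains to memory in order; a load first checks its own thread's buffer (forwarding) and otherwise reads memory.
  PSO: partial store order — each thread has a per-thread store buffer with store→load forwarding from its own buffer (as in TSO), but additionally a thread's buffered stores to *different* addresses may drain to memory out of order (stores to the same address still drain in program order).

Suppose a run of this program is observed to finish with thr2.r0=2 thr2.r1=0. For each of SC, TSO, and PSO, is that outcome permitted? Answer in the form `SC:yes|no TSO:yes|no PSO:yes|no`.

SC:no TSO:no PSO:yes

outcome vector order: (thr2.r0,thr2.r1)
SC (5): 00; 01; 02; 21; 22
TSO (5): 00; 01; 02; 21; 22
PSO (6): 00; 01; 02; 20; 21; 22
target 20 ∈ {PSO}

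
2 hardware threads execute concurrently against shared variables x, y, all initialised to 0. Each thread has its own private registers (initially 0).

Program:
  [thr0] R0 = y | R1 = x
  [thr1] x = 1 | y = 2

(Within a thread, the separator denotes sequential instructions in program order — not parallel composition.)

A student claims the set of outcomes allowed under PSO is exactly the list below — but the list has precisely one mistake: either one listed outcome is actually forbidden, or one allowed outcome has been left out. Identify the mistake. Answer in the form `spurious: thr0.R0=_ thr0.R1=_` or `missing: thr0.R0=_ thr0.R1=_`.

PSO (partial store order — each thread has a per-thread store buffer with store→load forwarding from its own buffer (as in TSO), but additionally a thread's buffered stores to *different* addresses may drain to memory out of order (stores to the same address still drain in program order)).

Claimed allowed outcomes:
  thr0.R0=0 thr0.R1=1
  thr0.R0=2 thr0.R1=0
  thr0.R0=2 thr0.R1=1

missing: thr0.R0=0 thr0.R1=0

outcome vector order: (thr0.R0,thr0.R1)
under PSO → 00; 01; 20; 21
PSO∖claimed = {00}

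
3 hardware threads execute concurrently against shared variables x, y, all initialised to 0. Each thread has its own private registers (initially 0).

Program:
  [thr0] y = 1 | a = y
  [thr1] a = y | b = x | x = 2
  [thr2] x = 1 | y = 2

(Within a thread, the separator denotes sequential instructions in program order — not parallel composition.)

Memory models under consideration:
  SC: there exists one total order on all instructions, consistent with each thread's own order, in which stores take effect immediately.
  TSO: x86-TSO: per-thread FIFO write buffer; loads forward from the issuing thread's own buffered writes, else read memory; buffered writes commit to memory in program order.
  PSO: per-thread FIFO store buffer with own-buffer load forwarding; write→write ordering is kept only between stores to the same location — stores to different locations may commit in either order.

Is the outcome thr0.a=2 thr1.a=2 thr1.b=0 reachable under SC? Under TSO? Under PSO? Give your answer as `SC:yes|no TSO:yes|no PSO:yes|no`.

outcome vector order: (thr0.a,thr1.a,thr1.b)
under SC → (1,0,0), (1,0,1), (1,1,0), (1,1,1), (1,2,1), (2,0,0), (2,0,1), (2,1,0), (2,1,1), (2,2,1)
under TSO → (1,0,0), (1,0,1), (1,1,0), (1,1,1), (1,2,1), (2,0,0), (2,0,1), (2,1,0), (2,1,1), (2,2,1)
under PSO → (1,0,0), (1,0,1), (1,1,0), (1,1,1), (1,2,0), (1,2,1), (2,0,0), (2,0,1), (2,1,0), (2,1,1), (2,2,0), (2,2,1)
target (2,2,0) ∈ {PSO}

SC:no TSO:no PSO:yes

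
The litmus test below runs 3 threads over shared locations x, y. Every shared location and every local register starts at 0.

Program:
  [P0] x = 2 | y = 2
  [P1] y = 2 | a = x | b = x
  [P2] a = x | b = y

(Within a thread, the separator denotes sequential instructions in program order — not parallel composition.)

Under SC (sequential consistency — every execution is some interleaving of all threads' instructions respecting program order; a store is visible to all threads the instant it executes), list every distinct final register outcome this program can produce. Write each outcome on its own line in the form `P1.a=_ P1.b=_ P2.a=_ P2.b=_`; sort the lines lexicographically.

P1.a=0 P1.b=0 P2.a=0 P2.b=0
P1.a=0 P1.b=0 P2.a=0 P2.b=2
P1.a=0 P1.b=0 P2.a=2 P2.b=2
P1.a=0 P1.b=2 P2.a=0 P2.b=0
P1.a=0 P1.b=2 P2.a=0 P2.b=2
P1.a=0 P1.b=2 P2.a=2 P2.b=2
P1.a=2 P1.b=2 P2.a=0 P2.b=0
P1.a=2 P1.b=2 P2.a=0 P2.b=2
P1.a=2 P1.b=2 P2.a=2 P2.b=0
P1.a=2 P1.b=2 P2.a=2 P2.b=2

outcome vector order: (P1.a,P1.b,P2.a,P2.b)
|SC outcomes| = 10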